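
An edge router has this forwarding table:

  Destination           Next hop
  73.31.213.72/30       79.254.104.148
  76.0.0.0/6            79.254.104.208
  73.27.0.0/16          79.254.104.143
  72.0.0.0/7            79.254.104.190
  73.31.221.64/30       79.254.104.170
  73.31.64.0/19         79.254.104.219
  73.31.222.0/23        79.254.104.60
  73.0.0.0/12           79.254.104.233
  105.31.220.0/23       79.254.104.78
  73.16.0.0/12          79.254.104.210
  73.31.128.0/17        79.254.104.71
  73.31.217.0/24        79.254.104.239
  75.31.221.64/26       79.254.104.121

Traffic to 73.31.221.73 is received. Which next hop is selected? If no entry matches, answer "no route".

79.254.104.71

Routes whose prefix contains 73.31.221.73:
  72.0.0.0/7 (72.0.0.0 - 73.255.255.255) -> 79.254.104.190
  73.16.0.0/12 (73.16.0.0 - 73.31.255.255) -> 79.254.104.210
  73.31.128.0/17 (73.31.128.0 - 73.31.255.255) -> 79.254.104.71
More-specific entries that do NOT match:
  73.31.213.72/30 (73.31.213.72 - 73.31.213.75) does not contain 73.31.221.73
  73.31.221.64/30 (73.31.221.64 - 73.31.221.67) does not contain 73.31.221.73
  75.31.221.64/26 (75.31.221.64 - 75.31.221.127) does not contain 73.31.221.73
  73.31.217.0/24 (73.31.217.0 - 73.31.217.255) does not contain 73.31.221.73
  73.31.222.0/23 (73.31.222.0 - 73.31.223.255) does not contain 73.31.221.73
  105.31.220.0/23 (105.31.220.0 - 105.31.221.255) does not contain 73.31.221.73
  73.31.64.0/19 (73.31.64.0 - 73.31.95.255) does not contain 73.31.221.73
Longest matching prefix is /17 -> next hop 79.254.104.71.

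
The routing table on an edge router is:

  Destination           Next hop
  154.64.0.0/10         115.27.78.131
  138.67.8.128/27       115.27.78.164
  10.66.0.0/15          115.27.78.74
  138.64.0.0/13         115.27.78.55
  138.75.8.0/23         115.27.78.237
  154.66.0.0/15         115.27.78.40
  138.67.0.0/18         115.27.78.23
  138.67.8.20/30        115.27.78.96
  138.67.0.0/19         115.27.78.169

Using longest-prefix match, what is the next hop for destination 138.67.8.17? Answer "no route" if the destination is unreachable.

Routes whose prefix contains 138.67.8.17:
  138.64.0.0/13 (138.64.0.0 - 138.71.255.255) -> 115.27.78.55
  138.67.0.0/18 (138.67.0.0 - 138.67.63.255) -> 115.27.78.23
  138.67.0.0/19 (138.67.0.0 - 138.67.31.255) -> 115.27.78.169
More-specific entries that do NOT match:
  138.67.8.20/30 (138.67.8.20 - 138.67.8.23) does not contain 138.67.8.17
  138.67.8.128/27 (138.67.8.128 - 138.67.8.159) does not contain 138.67.8.17
  138.75.8.0/23 (138.75.8.0 - 138.75.9.255) does not contain 138.67.8.17
Longest matching prefix is /19 -> next hop 115.27.78.169.

115.27.78.169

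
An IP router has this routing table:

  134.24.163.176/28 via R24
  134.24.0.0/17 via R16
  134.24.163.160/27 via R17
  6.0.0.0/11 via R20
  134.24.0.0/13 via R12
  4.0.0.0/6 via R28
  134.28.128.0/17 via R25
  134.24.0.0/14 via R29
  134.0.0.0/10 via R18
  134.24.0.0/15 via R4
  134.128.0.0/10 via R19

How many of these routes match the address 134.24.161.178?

Prefixes containing 134.24.161.178:
  134.0.0.0/10 (134.0.0.0 - 134.63.255.255)
  134.24.0.0/13 (134.24.0.0 - 134.31.255.255)
  134.24.0.0/14 (134.24.0.0 - 134.27.255.255)
  134.24.0.0/15 (134.24.0.0 - 134.25.255.255)
Total matching entries: 4.

4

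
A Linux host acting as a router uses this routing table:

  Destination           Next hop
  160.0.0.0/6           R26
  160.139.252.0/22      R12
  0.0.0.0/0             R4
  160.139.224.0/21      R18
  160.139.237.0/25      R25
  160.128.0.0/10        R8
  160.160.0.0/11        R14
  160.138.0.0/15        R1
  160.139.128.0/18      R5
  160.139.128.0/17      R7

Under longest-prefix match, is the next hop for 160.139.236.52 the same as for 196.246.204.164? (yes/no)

160.139.236.52: longest match 160.139.128.0/17 -> R7
196.246.204.164: longest match 0.0.0.0/0 -> R4

no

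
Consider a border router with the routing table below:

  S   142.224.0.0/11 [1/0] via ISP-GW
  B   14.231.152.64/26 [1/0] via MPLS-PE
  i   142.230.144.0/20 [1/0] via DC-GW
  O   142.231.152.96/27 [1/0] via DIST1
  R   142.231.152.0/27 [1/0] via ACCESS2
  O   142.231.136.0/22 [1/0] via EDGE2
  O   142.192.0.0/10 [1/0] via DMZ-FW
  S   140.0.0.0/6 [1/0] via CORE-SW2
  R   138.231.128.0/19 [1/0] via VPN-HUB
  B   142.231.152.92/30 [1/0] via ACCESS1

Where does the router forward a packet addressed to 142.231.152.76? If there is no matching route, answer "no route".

ISP-GW

Routes whose prefix contains 142.231.152.76:
  140.0.0.0/6 (140.0.0.0 - 143.255.255.255) -> CORE-SW2
  142.192.0.0/10 (142.192.0.0 - 142.255.255.255) -> DMZ-FW
  142.224.0.0/11 (142.224.0.0 - 142.255.255.255) -> ISP-GW
More-specific entries that do NOT match:
  142.231.152.92/30 (142.231.152.92 - 142.231.152.95) does not contain 142.231.152.76
  142.231.152.96/27 (142.231.152.96 - 142.231.152.127) does not contain 142.231.152.76
  142.231.152.0/27 (142.231.152.0 - 142.231.152.31) does not contain 142.231.152.76
  14.231.152.64/26 (14.231.152.64 - 14.231.152.127) does not contain 142.231.152.76
  142.231.136.0/22 (142.231.136.0 - 142.231.139.255) does not contain 142.231.152.76
  142.230.144.0/20 (142.230.144.0 - 142.230.159.255) does not contain 142.231.152.76
  138.231.128.0/19 (138.231.128.0 - 138.231.159.255) does not contain 142.231.152.76
Longest matching prefix is /11 -> next hop ISP-GW.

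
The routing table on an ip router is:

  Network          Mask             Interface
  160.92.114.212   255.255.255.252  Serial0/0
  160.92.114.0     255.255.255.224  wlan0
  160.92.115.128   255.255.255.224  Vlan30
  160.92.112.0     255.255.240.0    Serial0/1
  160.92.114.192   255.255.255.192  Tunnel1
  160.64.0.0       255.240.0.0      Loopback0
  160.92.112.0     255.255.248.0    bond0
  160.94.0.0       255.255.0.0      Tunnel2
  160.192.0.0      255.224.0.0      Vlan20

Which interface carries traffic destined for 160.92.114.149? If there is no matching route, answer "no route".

Routes whose prefix contains 160.92.114.149:
  160.92.112.0/20 (160.92.112.0 - 160.92.127.255) -> Serial0/1
  160.92.112.0/21 (160.92.112.0 - 160.92.119.255) -> bond0
More-specific entries that do NOT match:
  160.92.114.212/30 (160.92.114.212 - 160.92.114.215) does not contain 160.92.114.149
  160.92.114.0/27 (160.92.114.0 - 160.92.114.31) does not contain 160.92.114.149
  160.92.115.128/27 (160.92.115.128 - 160.92.115.159) does not contain 160.92.114.149
  160.92.114.192/26 (160.92.114.192 - 160.92.114.255) does not contain 160.92.114.149
Longest matching prefix is /21 -> interface bond0.

bond0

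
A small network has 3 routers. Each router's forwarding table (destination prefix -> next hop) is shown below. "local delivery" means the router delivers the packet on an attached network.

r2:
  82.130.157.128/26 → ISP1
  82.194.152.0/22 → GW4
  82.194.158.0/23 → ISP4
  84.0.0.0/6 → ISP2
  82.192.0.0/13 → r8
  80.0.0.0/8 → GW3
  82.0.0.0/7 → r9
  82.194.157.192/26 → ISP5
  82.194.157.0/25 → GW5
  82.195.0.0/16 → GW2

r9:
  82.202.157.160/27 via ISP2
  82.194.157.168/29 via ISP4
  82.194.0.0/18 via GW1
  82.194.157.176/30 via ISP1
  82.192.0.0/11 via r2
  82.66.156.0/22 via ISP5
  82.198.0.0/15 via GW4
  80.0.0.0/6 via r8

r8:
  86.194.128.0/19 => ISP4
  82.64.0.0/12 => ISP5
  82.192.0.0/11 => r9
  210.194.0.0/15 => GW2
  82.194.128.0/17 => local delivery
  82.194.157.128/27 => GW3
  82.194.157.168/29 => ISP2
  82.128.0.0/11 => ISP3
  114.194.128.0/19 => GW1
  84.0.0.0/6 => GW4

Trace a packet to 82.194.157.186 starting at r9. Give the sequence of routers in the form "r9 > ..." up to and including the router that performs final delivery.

r9 > r2 > r8

At r9: longest match for 82.194.157.186 is 82.192.0.0/11 -> r2
At r2: longest match for 82.194.157.186 is 82.192.0.0/13 -> r8
At r8: longest match for 82.194.157.186 is 82.194.128.0/17 -> local delivery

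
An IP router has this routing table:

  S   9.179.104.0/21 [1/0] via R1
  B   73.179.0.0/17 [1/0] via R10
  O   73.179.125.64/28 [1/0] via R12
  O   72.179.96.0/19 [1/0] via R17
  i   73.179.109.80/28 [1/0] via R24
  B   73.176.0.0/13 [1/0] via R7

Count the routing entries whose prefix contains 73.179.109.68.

Prefixes containing 73.179.109.68:
  73.176.0.0/13 (73.176.0.0 - 73.183.255.255)
  73.179.0.0/17 (73.179.0.0 - 73.179.127.255)
Total matching entries: 2.

2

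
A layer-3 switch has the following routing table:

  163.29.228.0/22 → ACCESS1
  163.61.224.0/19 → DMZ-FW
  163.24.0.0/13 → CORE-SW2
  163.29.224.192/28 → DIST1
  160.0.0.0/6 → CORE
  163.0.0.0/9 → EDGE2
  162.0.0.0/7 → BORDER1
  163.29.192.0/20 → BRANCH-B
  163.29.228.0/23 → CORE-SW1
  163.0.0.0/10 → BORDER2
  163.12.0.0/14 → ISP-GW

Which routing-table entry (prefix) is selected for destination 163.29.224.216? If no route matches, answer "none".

Entries matching 163.29.224.216:
  160.0.0.0/6 (160.0.0.0 - 163.255.255.255)
  162.0.0.0/7 (162.0.0.0 - 163.255.255.255)
  163.0.0.0/9 (163.0.0.0 - 163.127.255.255)
  163.0.0.0/10 (163.0.0.0 - 163.63.255.255)
  163.24.0.0/13 (163.24.0.0 - 163.31.255.255)
Most specific is 163.24.0.0/13.

163.24.0.0/13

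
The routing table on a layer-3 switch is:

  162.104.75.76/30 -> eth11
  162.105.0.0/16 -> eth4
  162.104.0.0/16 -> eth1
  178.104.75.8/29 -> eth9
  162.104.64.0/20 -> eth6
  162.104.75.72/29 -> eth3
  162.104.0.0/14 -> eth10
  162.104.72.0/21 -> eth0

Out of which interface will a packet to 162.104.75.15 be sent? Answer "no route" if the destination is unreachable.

Routes whose prefix contains 162.104.75.15:
  162.104.0.0/14 (162.104.0.0 - 162.107.255.255) -> eth10
  162.104.0.0/16 (162.104.0.0 - 162.104.255.255) -> eth1
  162.104.64.0/20 (162.104.64.0 - 162.104.79.255) -> eth6
  162.104.72.0/21 (162.104.72.0 - 162.104.79.255) -> eth0
More-specific entries that do NOT match:
  162.104.75.76/30 (162.104.75.76 - 162.104.75.79) does not contain 162.104.75.15
  178.104.75.8/29 (178.104.75.8 - 178.104.75.15) does not contain 162.104.75.15
  162.104.75.72/29 (162.104.75.72 - 162.104.75.79) does not contain 162.104.75.15
Longest matching prefix is /21 -> interface eth0.

eth0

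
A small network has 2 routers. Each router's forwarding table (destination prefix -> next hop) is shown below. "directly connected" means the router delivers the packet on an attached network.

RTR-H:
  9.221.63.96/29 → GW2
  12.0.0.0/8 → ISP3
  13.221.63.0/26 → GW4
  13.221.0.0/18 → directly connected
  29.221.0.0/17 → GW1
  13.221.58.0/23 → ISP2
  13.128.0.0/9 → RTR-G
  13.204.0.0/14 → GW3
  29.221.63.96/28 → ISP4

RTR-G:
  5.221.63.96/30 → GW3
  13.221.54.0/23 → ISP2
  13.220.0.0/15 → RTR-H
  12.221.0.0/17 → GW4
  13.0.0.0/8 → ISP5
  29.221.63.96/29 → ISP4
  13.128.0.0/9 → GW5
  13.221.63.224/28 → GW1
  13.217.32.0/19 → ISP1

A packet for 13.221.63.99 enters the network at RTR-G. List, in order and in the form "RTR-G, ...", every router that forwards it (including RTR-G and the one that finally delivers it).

RTR-G, RTR-H

At RTR-G: longest match for 13.221.63.99 is 13.220.0.0/15 -> RTR-H
At RTR-H: longest match for 13.221.63.99 is 13.221.0.0/18 -> directly connected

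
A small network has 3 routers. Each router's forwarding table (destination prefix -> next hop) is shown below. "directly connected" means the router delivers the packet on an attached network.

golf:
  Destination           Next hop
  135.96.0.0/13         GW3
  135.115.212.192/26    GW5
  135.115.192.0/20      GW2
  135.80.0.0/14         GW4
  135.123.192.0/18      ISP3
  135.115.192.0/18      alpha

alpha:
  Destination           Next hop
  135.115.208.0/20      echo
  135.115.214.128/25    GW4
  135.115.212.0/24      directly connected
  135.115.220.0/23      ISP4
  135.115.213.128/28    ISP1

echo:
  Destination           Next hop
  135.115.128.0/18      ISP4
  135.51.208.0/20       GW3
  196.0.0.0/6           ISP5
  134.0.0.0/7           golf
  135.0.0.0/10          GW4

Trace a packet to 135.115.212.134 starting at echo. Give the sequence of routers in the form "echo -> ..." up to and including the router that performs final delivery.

echo -> golf -> alpha

At echo: longest match for 135.115.212.134 is 134.0.0.0/7 -> golf
At golf: longest match for 135.115.212.134 is 135.115.192.0/18 -> alpha
At alpha: longest match for 135.115.212.134 is 135.115.212.0/24 -> directly connected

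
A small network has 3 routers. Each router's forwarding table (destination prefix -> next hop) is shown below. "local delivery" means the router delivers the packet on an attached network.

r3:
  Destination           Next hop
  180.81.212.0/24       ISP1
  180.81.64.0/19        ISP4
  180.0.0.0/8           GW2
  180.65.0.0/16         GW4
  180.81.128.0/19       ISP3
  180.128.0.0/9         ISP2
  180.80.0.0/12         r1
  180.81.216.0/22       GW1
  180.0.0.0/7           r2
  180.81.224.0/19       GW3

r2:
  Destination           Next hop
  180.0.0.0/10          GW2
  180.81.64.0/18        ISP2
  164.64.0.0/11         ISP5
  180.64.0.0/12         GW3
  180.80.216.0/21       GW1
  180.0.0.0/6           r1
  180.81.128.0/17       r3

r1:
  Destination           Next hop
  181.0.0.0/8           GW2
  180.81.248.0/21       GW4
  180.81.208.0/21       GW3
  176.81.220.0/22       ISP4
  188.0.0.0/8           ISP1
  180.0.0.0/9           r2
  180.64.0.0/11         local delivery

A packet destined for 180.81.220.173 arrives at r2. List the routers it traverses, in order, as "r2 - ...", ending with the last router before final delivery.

At r2: longest match for 180.81.220.173 is 180.81.128.0/17 -> r3
At r3: longest match for 180.81.220.173 is 180.80.0.0/12 -> r1
At r1: longest match for 180.81.220.173 is 180.64.0.0/11 -> local delivery

r2 - r3 - r1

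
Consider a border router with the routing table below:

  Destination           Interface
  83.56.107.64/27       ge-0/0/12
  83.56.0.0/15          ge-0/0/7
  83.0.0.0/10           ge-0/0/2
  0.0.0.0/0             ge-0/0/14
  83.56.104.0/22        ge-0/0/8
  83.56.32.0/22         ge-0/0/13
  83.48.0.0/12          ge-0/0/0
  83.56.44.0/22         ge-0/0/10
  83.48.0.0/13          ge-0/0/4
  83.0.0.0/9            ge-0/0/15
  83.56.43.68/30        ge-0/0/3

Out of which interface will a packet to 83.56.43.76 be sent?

ge-0/0/7

Routes whose prefix contains 83.56.43.76:
  0.0.0.0/0 (default, matches everything) -> ge-0/0/14
  83.0.0.0/9 (83.0.0.0 - 83.127.255.255) -> ge-0/0/15
  83.0.0.0/10 (83.0.0.0 - 83.63.255.255) -> ge-0/0/2
  83.48.0.0/12 (83.48.0.0 - 83.63.255.255) -> ge-0/0/0
  83.56.0.0/15 (83.56.0.0 - 83.57.255.255) -> ge-0/0/7
More-specific entries that do NOT match:
  83.56.43.68/30 (83.56.43.68 - 83.56.43.71) does not contain 83.56.43.76
  83.56.107.64/27 (83.56.107.64 - 83.56.107.95) does not contain 83.56.43.76
  83.56.104.0/22 (83.56.104.0 - 83.56.107.255) does not contain 83.56.43.76
  83.56.32.0/22 (83.56.32.0 - 83.56.35.255) does not contain 83.56.43.76
  83.56.44.0/22 (83.56.44.0 - 83.56.47.255) does not contain 83.56.43.76
Longest matching prefix is /15 -> interface ge-0/0/7.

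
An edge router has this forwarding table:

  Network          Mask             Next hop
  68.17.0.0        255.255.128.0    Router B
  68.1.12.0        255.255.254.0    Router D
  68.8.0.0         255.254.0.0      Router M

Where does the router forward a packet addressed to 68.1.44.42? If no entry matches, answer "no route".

No entry's prefix contains 68.1.44.42; there is no default route.

no route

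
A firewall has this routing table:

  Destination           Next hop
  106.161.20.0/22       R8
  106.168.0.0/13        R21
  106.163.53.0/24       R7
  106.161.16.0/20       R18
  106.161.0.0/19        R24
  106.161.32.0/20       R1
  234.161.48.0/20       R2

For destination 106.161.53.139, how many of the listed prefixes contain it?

No listed prefix contains 106.161.53.139.
Total matching entries: 0.

0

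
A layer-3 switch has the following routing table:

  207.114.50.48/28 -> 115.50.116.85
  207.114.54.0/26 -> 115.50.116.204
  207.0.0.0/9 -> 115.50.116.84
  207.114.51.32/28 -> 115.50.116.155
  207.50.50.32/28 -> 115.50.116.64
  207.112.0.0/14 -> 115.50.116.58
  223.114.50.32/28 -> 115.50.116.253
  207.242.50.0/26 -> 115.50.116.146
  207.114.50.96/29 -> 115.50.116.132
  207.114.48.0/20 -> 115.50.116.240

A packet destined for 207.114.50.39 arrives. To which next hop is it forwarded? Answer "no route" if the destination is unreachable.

Routes whose prefix contains 207.114.50.39:
  207.0.0.0/9 (207.0.0.0 - 207.127.255.255) -> 115.50.116.84
  207.112.0.0/14 (207.112.0.0 - 207.115.255.255) -> 115.50.116.58
  207.114.48.0/20 (207.114.48.0 - 207.114.63.255) -> 115.50.116.240
More-specific entries that do NOT match:
  207.114.50.96/29 (207.114.50.96 - 207.114.50.103) does not contain 207.114.50.39
  207.114.50.48/28 (207.114.50.48 - 207.114.50.63) does not contain 207.114.50.39
  207.114.51.32/28 (207.114.51.32 - 207.114.51.47) does not contain 207.114.50.39
  207.50.50.32/28 (207.50.50.32 - 207.50.50.47) does not contain 207.114.50.39
  223.114.50.32/28 (223.114.50.32 - 223.114.50.47) does not contain 207.114.50.39
  207.114.54.0/26 (207.114.54.0 - 207.114.54.63) does not contain 207.114.50.39
  207.242.50.0/26 (207.242.50.0 - 207.242.50.63) does not contain 207.114.50.39
Longest matching prefix is /20 -> next hop 115.50.116.240.

115.50.116.240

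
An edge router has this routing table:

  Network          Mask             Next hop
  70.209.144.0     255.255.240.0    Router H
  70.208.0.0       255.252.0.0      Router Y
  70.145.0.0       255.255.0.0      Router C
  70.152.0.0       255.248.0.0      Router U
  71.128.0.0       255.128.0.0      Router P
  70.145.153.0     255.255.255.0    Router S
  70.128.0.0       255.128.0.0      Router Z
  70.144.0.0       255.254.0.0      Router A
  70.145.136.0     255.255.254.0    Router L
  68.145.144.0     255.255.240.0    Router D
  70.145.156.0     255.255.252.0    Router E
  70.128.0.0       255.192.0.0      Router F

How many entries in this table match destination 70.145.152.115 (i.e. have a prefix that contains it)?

4

Prefixes containing 70.145.152.115:
  70.128.0.0/9 (70.128.0.0 - 70.255.255.255)
  70.128.0.0/10 (70.128.0.0 - 70.191.255.255)
  70.144.0.0/15 (70.144.0.0 - 70.145.255.255)
  70.145.0.0/16 (70.145.0.0 - 70.145.255.255)
Total matching entries: 4.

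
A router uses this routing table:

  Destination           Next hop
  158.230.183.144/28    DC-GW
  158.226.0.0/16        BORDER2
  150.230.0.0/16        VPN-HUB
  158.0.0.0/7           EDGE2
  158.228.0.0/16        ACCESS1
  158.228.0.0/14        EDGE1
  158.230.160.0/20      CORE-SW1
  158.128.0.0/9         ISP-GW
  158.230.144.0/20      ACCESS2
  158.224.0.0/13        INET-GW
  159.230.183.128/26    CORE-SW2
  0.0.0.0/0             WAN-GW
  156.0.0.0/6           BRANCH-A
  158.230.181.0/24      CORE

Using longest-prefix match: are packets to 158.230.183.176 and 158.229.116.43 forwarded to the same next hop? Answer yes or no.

158.230.183.176: longest match 158.228.0.0/14 -> EDGE1
158.229.116.43: longest match 158.228.0.0/14 -> EDGE1

yes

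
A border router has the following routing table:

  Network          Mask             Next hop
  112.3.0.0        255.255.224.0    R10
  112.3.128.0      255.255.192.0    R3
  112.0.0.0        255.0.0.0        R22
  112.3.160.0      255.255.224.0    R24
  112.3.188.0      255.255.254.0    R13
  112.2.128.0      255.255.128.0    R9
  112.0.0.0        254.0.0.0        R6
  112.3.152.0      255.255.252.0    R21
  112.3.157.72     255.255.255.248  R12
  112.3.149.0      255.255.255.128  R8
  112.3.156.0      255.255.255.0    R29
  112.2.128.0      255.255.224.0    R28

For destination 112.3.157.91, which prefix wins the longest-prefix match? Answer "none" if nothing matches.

Entries matching 112.3.157.91:
  112.0.0.0/7 (112.0.0.0 - 113.255.255.255)
  112.0.0.0/8 (112.0.0.0 - 112.255.255.255)
  112.3.128.0/18 (112.3.128.0 - 112.3.191.255)
Most specific is 112.3.128.0/18.

112.3.128.0/18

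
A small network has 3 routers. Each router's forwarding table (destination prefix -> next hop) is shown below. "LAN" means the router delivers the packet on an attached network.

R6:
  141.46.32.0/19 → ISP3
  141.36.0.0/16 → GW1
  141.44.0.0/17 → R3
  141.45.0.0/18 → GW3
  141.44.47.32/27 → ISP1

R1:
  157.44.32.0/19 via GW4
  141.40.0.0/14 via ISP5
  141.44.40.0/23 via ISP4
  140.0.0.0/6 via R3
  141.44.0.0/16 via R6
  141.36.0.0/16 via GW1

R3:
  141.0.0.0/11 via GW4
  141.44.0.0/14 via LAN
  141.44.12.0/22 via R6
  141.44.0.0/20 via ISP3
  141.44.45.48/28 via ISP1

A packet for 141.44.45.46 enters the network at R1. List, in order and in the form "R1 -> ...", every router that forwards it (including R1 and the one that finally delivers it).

At R1: longest match for 141.44.45.46 is 141.44.0.0/16 -> R6
At R6: longest match for 141.44.45.46 is 141.44.0.0/17 -> R3
At R3: longest match for 141.44.45.46 is 141.44.0.0/14 -> LAN

R1 -> R6 -> R3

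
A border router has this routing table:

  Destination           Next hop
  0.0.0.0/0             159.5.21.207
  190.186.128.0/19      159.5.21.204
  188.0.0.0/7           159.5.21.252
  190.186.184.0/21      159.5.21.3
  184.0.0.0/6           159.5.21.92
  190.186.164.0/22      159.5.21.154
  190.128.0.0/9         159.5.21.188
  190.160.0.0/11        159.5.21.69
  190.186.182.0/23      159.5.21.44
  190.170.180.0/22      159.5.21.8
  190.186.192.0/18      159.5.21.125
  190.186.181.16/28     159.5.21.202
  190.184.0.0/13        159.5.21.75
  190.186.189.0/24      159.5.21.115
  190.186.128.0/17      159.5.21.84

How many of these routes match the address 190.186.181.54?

Prefixes containing 190.186.181.54:
  0.0.0.0/0 (default, matches everything)
  190.128.0.0/9 (190.128.0.0 - 190.255.255.255)
  190.160.0.0/11 (190.160.0.0 - 190.191.255.255)
  190.184.0.0/13 (190.184.0.0 - 190.191.255.255)
  190.186.128.0/17 (190.186.128.0 - 190.186.255.255)
Total matching entries: 5.

5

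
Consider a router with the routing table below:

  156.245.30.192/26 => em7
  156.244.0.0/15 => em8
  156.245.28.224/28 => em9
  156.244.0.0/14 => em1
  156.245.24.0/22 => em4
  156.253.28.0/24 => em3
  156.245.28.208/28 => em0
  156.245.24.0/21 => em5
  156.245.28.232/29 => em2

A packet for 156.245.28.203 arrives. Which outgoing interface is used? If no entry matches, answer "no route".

em5

Routes whose prefix contains 156.245.28.203:
  156.244.0.0/14 (156.244.0.0 - 156.247.255.255) -> em1
  156.244.0.0/15 (156.244.0.0 - 156.245.255.255) -> em8
  156.245.24.0/21 (156.245.24.0 - 156.245.31.255) -> em5
More-specific entries that do NOT match:
  156.245.28.232/29 (156.245.28.232 - 156.245.28.239) does not contain 156.245.28.203
  156.245.28.224/28 (156.245.28.224 - 156.245.28.239) does not contain 156.245.28.203
  156.245.28.208/28 (156.245.28.208 - 156.245.28.223) does not contain 156.245.28.203
  156.245.30.192/26 (156.245.30.192 - 156.245.30.255) does not contain 156.245.28.203
  156.253.28.0/24 (156.253.28.0 - 156.253.28.255) does not contain 156.245.28.203
  156.245.24.0/22 (156.245.24.0 - 156.245.27.255) does not contain 156.245.28.203
Longest matching prefix is /21 -> interface em5.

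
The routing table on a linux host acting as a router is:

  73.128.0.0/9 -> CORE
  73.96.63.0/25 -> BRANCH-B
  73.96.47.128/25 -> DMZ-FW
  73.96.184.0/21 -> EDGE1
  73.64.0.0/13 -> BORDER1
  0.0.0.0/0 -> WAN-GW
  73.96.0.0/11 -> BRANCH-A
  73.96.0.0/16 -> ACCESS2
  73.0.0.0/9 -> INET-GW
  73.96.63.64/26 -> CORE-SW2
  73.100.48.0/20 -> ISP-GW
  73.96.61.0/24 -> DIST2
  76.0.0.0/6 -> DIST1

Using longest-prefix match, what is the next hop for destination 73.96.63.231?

Routes whose prefix contains 73.96.63.231:
  0.0.0.0/0 (default, matches everything) -> WAN-GW
  73.0.0.0/9 (73.0.0.0 - 73.127.255.255) -> INET-GW
  73.96.0.0/11 (73.96.0.0 - 73.127.255.255) -> BRANCH-A
  73.96.0.0/16 (73.96.0.0 - 73.96.255.255) -> ACCESS2
More-specific entries that do NOT match:
  73.96.63.64/26 (73.96.63.64 - 73.96.63.127) does not contain 73.96.63.231
  73.96.63.0/25 (73.96.63.0 - 73.96.63.127) does not contain 73.96.63.231
  73.96.47.128/25 (73.96.47.128 - 73.96.47.255) does not contain 73.96.63.231
  73.96.61.0/24 (73.96.61.0 - 73.96.61.255) does not contain 73.96.63.231
  73.96.184.0/21 (73.96.184.0 - 73.96.191.255) does not contain 73.96.63.231
  73.100.48.0/20 (73.100.48.0 - 73.100.63.255) does not contain 73.96.63.231
Longest matching prefix is /16 -> next hop ACCESS2.

ACCESS2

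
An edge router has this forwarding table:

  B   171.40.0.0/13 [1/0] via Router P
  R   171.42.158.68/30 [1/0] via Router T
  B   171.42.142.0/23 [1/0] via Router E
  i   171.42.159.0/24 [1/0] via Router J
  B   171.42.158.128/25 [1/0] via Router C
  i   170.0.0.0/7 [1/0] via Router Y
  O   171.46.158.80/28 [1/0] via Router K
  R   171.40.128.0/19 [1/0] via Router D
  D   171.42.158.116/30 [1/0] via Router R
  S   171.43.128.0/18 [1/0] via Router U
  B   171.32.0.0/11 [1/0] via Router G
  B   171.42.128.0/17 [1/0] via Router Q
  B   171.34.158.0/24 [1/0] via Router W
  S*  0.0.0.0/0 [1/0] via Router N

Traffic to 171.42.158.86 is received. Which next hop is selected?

Router Q

Routes whose prefix contains 171.42.158.86:
  0.0.0.0/0 (default, matches everything) -> Router N
  170.0.0.0/7 (170.0.0.0 - 171.255.255.255) -> Router Y
  171.32.0.0/11 (171.32.0.0 - 171.63.255.255) -> Router G
  171.40.0.0/13 (171.40.0.0 - 171.47.255.255) -> Router P
  171.42.128.0/17 (171.42.128.0 - 171.42.255.255) -> Router Q
More-specific entries that do NOT match:
  171.42.158.68/30 (171.42.158.68 - 171.42.158.71) does not contain 171.42.158.86
  171.42.158.116/30 (171.42.158.116 - 171.42.158.119) does not contain 171.42.158.86
  171.46.158.80/28 (171.46.158.80 - 171.46.158.95) does not contain 171.42.158.86
  171.42.158.128/25 (171.42.158.128 - 171.42.158.255) does not contain 171.42.158.86
  171.42.159.0/24 (171.42.159.0 - 171.42.159.255) does not contain 171.42.158.86
  171.34.158.0/24 (171.34.158.0 - 171.34.158.255) does not contain 171.42.158.86
  171.42.142.0/23 (171.42.142.0 - 171.42.143.255) does not contain 171.42.158.86
  171.40.128.0/19 (171.40.128.0 - 171.40.159.255) does not contain 171.42.158.86
  171.43.128.0/18 (171.43.128.0 - 171.43.191.255) does not contain 171.42.158.86
Longest matching prefix is /17 -> next hop Router Q.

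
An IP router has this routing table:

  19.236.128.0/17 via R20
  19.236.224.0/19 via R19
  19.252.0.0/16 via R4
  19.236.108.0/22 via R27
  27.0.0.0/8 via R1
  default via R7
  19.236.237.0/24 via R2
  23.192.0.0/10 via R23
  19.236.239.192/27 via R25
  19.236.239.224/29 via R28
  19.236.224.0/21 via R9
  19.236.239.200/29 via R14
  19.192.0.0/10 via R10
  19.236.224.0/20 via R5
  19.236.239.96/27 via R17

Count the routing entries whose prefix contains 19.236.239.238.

Prefixes containing 19.236.239.238:
  0.0.0.0/0 (default, matches everything)
  19.192.0.0/10 (19.192.0.0 - 19.255.255.255)
  19.236.128.0/17 (19.236.128.0 - 19.236.255.255)
  19.236.224.0/19 (19.236.224.0 - 19.236.255.255)
  19.236.224.0/20 (19.236.224.0 - 19.236.239.255)
Total matching entries: 5.

5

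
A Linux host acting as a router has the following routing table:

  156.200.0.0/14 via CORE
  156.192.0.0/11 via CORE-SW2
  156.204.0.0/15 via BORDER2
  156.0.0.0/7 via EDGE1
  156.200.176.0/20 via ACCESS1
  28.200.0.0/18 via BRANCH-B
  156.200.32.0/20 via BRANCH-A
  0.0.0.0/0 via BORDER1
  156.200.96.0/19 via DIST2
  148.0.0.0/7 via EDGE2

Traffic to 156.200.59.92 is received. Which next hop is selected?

Routes whose prefix contains 156.200.59.92:
  0.0.0.0/0 (default, matches everything) -> BORDER1
  156.0.0.0/7 (156.0.0.0 - 157.255.255.255) -> EDGE1
  156.192.0.0/11 (156.192.0.0 - 156.223.255.255) -> CORE-SW2
  156.200.0.0/14 (156.200.0.0 - 156.203.255.255) -> CORE
More-specific entries that do NOT match:
  156.200.176.0/20 (156.200.176.0 - 156.200.191.255) does not contain 156.200.59.92
  156.200.32.0/20 (156.200.32.0 - 156.200.47.255) does not contain 156.200.59.92
  156.200.96.0/19 (156.200.96.0 - 156.200.127.255) does not contain 156.200.59.92
  28.200.0.0/18 (28.200.0.0 - 28.200.63.255) does not contain 156.200.59.92
  156.204.0.0/15 (156.204.0.0 - 156.205.255.255) does not contain 156.200.59.92
Longest matching prefix is /14 -> next hop CORE.

CORE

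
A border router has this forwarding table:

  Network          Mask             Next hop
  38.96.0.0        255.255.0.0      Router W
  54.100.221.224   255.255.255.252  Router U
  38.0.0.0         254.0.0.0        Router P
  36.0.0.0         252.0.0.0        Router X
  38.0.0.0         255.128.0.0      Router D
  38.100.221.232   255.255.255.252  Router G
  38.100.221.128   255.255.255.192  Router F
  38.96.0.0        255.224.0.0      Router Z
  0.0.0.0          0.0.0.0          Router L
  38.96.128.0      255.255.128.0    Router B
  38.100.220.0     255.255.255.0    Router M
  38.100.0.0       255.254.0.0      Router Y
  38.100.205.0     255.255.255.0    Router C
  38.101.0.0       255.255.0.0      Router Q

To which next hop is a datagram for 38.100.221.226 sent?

Router Y

Routes whose prefix contains 38.100.221.226:
  0.0.0.0/0 (default, matches everything) -> Router L
  36.0.0.0/6 (36.0.0.0 - 39.255.255.255) -> Router X
  38.0.0.0/7 (38.0.0.0 - 39.255.255.255) -> Router P
  38.0.0.0/9 (38.0.0.0 - 38.127.255.255) -> Router D
  38.96.0.0/11 (38.96.0.0 - 38.127.255.255) -> Router Z
  38.100.0.0/15 (38.100.0.0 - 38.101.255.255) -> Router Y
More-specific entries that do NOT match:
  54.100.221.224/30 (54.100.221.224 - 54.100.221.227) does not contain 38.100.221.226
  38.100.221.232/30 (38.100.221.232 - 38.100.221.235) does not contain 38.100.221.226
  38.100.221.128/26 (38.100.221.128 - 38.100.221.191) does not contain 38.100.221.226
  38.100.220.0/24 (38.100.220.0 - 38.100.220.255) does not contain 38.100.221.226
  38.100.205.0/24 (38.100.205.0 - 38.100.205.255) does not contain 38.100.221.226
  38.96.128.0/17 (38.96.128.0 - 38.96.255.255) does not contain 38.100.221.226
  38.96.0.0/16 (38.96.0.0 - 38.96.255.255) does not contain 38.100.221.226
  38.101.0.0/16 (38.101.0.0 - 38.101.255.255) does not contain 38.100.221.226
Longest matching prefix is /15 -> next hop Router Y.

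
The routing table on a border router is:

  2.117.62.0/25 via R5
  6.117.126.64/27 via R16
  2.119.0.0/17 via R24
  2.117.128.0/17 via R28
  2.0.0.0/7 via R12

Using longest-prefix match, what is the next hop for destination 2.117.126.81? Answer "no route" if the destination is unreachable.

Routes whose prefix contains 2.117.126.81:
  2.0.0.0/7 (2.0.0.0 - 3.255.255.255) -> R12
More-specific entries that do NOT match:
  6.117.126.64/27 (6.117.126.64 - 6.117.126.95) does not contain 2.117.126.81
  2.117.62.0/25 (2.117.62.0 - 2.117.62.127) does not contain 2.117.126.81
  2.119.0.0/17 (2.119.0.0 - 2.119.127.255) does not contain 2.117.126.81
  2.117.128.0/17 (2.117.128.0 - 2.117.255.255) does not contain 2.117.126.81
Longest matching prefix is /7 -> next hop R12.

R12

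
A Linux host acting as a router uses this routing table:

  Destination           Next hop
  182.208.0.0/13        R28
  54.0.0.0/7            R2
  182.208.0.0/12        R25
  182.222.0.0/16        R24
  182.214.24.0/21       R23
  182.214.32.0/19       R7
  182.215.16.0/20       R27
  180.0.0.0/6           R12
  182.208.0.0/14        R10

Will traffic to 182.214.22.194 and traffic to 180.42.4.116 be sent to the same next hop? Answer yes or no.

182.214.22.194: longest match 182.208.0.0/13 -> R28
180.42.4.116: longest match 180.0.0.0/6 -> R12

no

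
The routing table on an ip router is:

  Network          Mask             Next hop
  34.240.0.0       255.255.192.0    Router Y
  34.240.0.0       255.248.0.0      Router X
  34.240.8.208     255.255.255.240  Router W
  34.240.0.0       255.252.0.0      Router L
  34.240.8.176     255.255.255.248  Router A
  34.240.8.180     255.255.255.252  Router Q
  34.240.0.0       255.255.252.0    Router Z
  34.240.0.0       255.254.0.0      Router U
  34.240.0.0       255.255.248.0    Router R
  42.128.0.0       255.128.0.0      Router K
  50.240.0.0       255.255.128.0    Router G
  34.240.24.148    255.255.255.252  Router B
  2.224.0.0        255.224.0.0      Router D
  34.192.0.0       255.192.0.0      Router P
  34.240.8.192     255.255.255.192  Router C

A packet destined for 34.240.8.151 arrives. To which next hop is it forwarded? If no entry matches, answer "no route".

Routes whose prefix contains 34.240.8.151:
  34.192.0.0/10 (34.192.0.0 - 34.255.255.255) -> Router P
  34.240.0.0/13 (34.240.0.0 - 34.247.255.255) -> Router X
  34.240.0.0/14 (34.240.0.0 - 34.243.255.255) -> Router L
  34.240.0.0/15 (34.240.0.0 - 34.241.255.255) -> Router U
  34.240.0.0/18 (34.240.0.0 - 34.240.63.255) -> Router Y
More-specific entries that do NOT match:
  34.240.8.180/30 (34.240.8.180 - 34.240.8.183) does not contain 34.240.8.151
  34.240.24.148/30 (34.240.24.148 - 34.240.24.151) does not contain 34.240.8.151
  34.240.8.176/29 (34.240.8.176 - 34.240.8.183) does not contain 34.240.8.151
  34.240.8.208/28 (34.240.8.208 - 34.240.8.223) does not contain 34.240.8.151
  34.240.8.192/26 (34.240.8.192 - 34.240.8.255) does not contain 34.240.8.151
  34.240.0.0/22 (34.240.0.0 - 34.240.3.255) does not contain 34.240.8.151
  34.240.0.0/21 (34.240.0.0 - 34.240.7.255) does not contain 34.240.8.151
Longest matching prefix is /18 -> next hop Router Y.

Router Y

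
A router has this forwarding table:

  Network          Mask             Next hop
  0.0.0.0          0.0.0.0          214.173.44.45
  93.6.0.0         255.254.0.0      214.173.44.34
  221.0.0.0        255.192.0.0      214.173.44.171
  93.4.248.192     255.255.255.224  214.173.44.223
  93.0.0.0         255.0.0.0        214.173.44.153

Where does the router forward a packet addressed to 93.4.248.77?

Routes whose prefix contains 93.4.248.77:
  0.0.0.0/0 (default, matches everything) -> 214.173.44.45
  93.0.0.0/8 (93.0.0.0 - 93.255.255.255) -> 214.173.44.153
More-specific entries that do NOT match:
  93.4.248.192/27 (93.4.248.192 - 93.4.248.223) does not contain 93.4.248.77
  93.6.0.0/15 (93.6.0.0 - 93.7.255.255) does not contain 93.4.248.77
  221.0.0.0/10 (221.0.0.0 - 221.63.255.255) does not contain 93.4.248.77
Longest matching prefix is /8 -> next hop 214.173.44.153.

214.173.44.153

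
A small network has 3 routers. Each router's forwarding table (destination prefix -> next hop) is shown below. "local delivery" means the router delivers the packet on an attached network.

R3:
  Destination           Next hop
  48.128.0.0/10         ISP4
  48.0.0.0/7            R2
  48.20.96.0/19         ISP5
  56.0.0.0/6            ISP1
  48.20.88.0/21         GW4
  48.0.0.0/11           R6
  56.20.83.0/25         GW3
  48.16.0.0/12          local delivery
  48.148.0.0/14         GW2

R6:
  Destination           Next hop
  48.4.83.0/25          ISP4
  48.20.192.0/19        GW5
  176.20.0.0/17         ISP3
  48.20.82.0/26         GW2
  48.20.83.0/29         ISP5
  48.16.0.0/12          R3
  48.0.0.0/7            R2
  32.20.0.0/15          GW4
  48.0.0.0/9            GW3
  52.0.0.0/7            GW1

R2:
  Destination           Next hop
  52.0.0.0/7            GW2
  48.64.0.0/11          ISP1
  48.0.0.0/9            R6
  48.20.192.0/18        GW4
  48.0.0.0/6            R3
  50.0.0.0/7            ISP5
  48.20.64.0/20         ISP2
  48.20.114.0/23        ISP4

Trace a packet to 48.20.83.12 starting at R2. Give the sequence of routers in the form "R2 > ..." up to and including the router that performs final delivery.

At R2: longest match for 48.20.83.12 is 48.0.0.0/9 -> R6
At R6: longest match for 48.20.83.12 is 48.16.0.0/12 -> R3
At R3: longest match for 48.20.83.12 is 48.16.0.0/12 -> local delivery

R2 > R6 > R3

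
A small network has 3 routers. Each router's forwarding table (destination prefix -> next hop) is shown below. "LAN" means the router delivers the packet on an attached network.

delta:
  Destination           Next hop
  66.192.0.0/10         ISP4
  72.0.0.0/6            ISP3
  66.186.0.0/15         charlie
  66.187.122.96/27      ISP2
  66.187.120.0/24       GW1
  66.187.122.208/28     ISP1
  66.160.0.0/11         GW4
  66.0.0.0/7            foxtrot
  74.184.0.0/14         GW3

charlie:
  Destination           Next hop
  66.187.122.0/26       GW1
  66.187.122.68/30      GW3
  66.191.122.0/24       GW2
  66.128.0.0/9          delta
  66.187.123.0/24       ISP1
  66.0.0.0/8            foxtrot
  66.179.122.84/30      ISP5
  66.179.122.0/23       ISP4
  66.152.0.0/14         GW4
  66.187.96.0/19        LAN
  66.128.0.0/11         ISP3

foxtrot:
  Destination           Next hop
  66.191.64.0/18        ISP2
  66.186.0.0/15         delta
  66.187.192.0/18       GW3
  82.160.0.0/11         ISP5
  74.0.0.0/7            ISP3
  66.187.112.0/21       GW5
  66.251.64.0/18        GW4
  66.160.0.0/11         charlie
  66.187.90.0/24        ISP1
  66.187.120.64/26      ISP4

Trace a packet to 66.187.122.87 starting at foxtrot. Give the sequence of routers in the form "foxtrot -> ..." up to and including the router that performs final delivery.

At foxtrot: longest match for 66.187.122.87 is 66.186.0.0/15 -> delta
At delta: longest match for 66.187.122.87 is 66.186.0.0/15 -> charlie
At charlie: longest match for 66.187.122.87 is 66.187.96.0/19 -> LAN

foxtrot -> delta -> charlie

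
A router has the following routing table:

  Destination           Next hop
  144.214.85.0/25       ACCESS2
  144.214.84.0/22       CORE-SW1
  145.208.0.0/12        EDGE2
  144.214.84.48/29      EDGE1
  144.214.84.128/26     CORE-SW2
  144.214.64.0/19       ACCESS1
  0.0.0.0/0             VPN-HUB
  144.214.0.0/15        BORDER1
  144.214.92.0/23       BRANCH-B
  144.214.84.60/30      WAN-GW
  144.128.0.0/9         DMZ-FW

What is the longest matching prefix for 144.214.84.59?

144.214.84.0/22

Entries matching 144.214.84.59:
  0.0.0.0/0 (default, matches everything)
  144.128.0.0/9 (144.128.0.0 - 144.255.255.255)
  144.214.0.0/15 (144.214.0.0 - 144.215.255.255)
  144.214.64.0/19 (144.214.64.0 - 144.214.95.255)
  144.214.84.0/22 (144.214.84.0 - 144.214.87.255)
Most specific is 144.214.84.0/22.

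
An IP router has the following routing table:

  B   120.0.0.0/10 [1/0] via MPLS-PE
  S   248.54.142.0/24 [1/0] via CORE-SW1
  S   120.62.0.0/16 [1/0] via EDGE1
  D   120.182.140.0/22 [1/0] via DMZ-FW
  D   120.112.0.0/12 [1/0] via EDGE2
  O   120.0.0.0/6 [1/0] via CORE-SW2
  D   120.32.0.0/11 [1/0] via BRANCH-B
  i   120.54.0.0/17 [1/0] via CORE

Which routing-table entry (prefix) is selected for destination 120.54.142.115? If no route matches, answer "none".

120.32.0.0/11

Entries matching 120.54.142.115:
  120.0.0.0/6 (120.0.0.0 - 123.255.255.255)
  120.0.0.0/10 (120.0.0.0 - 120.63.255.255)
  120.32.0.0/11 (120.32.0.0 - 120.63.255.255)
Most specific is 120.32.0.0/11.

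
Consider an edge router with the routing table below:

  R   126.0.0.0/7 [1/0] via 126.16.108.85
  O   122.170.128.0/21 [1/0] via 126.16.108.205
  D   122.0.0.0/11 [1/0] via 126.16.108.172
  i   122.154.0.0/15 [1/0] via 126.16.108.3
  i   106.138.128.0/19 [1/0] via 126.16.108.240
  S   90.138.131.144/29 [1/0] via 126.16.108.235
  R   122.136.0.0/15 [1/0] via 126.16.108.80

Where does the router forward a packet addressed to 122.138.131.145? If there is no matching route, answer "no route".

no route

No entry's prefix contains 122.138.131.145; there is no default route.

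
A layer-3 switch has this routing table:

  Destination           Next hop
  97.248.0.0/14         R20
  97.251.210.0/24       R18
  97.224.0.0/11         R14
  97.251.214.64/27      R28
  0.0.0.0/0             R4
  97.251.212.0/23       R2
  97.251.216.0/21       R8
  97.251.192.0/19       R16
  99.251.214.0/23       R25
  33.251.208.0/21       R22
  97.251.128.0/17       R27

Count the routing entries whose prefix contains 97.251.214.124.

Prefixes containing 97.251.214.124:
  0.0.0.0/0 (default, matches everything)
  97.224.0.0/11 (97.224.0.0 - 97.255.255.255)
  97.248.0.0/14 (97.248.0.0 - 97.251.255.255)
  97.251.128.0/17 (97.251.128.0 - 97.251.255.255)
  97.251.192.0/19 (97.251.192.0 - 97.251.223.255)
Total matching entries: 5.

5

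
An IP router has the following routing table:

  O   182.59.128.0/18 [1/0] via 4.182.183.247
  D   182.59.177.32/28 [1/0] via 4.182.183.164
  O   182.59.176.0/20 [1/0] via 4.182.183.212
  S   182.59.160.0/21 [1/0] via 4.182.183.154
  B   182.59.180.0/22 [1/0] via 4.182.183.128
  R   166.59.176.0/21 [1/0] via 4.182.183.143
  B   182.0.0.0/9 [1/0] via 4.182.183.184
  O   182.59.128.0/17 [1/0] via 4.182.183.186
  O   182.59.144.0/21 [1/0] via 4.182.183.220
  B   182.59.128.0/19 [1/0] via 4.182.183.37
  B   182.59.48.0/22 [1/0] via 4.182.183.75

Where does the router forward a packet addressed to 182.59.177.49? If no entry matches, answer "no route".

Routes whose prefix contains 182.59.177.49:
  182.0.0.0/9 (182.0.0.0 - 182.127.255.255) -> 4.182.183.184
  182.59.128.0/17 (182.59.128.0 - 182.59.255.255) -> 4.182.183.186
  182.59.128.0/18 (182.59.128.0 - 182.59.191.255) -> 4.182.183.247
  182.59.176.0/20 (182.59.176.0 - 182.59.191.255) -> 4.182.183.212
More-specific entries that do NOT match:
  182.59.177.32/28 (182.59.177.32 - 182.59.177.47) does not contain 182.59.177.49
  182.59.180.0/22 (182.59.180.0 - 182.59.183.255) does not contain 182.59.177.49
  182.59.48.0/22 (182.59.48.0 - 182.59.51.255) does not contain 182.59.177.49
  182.59.160.0/21 (182.59.160.0 - 182.59.167.255) does not contain 182.59.177.49
  166.59.176.0/21 (166.59.176.0 - 166.59.183.255) does not contain 182.59.177.49
  182.59.144.0/21 (182.59.144.0 - 182.59.151.255) does not contain 182.59.177.49
Longest matching prefix is /20 -> next hop 4.182.183.212.

4.182.183.212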